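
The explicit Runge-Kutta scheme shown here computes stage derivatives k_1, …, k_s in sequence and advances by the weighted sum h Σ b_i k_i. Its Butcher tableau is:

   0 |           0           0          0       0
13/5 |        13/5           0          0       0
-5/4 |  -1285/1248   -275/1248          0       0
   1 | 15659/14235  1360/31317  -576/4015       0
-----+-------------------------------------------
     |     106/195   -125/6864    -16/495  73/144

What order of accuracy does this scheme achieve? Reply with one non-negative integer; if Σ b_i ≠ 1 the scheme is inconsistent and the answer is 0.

4

b = (106/195, -125/6864, -16/495, 73/144)
c = (0, 13/5, -5/4, 1)
Ac = (0, 0, -55/96, 64/219)
Σ b_i: 106/195·1 + (-125/6864)·1 + (-16/495)·1 + 73/144·1 = 1 ✓
b·c: (-125/6864)·13/5 + (-16/495)·(-5/4) + 73/144·1 = 1/2 ✓
b·c²: (-125/6864)·169/25 + (-16/495)·25/16 + 73/144·1 = 1/3 ✓
b·Ac: (-16/495)·(-55/96) + 73/144·64/219 = 1/6 ✓
b·c³: (-125/6864)·2197/125 + (-16/495)·(-125/64) + 73/144·1 = 1/4 ✓
b·(c∘Ac): (-16/495)·275/384 + 73/144·64/219 = 1/8 ✓
b·Ac²: (-16/495)·(-143/96) + 73/144·76/1095 = 1/12 ✓
b·A²c: 73/144·6/73 = 1/24 ✓; 4 stages ⇒ order 4.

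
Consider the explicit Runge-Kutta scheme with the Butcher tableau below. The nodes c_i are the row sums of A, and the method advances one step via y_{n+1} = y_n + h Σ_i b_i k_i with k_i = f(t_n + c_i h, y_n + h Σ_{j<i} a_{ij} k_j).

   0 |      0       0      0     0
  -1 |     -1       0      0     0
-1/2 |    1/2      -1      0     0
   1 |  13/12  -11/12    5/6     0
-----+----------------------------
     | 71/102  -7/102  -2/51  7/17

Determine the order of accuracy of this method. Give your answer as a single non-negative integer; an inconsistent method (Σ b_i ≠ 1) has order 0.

3

b = (71/102, -7/102, -2/51, 7/17)
c = (0, -1, -1/2, 1)
Ac = (0, 0, 1, 1/2)
Σ b_i: 71/102·1 + (-7/102)·1 + (-2/51)·1 + 7/17·1 = 1 ✓
b·c: (-7/102)·(-1) + (-2/51)·(-1/2) + 7/17·1 = 1/2 ✓
b·c²: (-7/102)·1 + (-2/51)·1/4 + 7/17·1 = 1/3 ✓
b·Ac: (-2/51)·1 + 7/17·1/2 = 1/6 ✓
b·c³: (-7/102)·(-1) + (-2/51)·(-1/8) + 7/17·1 = 33/68 ≠ 1/4 ⇒ order 3.
b·(c∘Ac): (-2/51)·(-1/2) + 7/17·1/2 = 23/102 ≠ 1/8
b·Ac²: (-2/51)·(-1) + 7/17·(-17/24) = -103/408 ≠ 1/12
b·A²c: 7/17·5/6 = 35/102 ≠ 1/24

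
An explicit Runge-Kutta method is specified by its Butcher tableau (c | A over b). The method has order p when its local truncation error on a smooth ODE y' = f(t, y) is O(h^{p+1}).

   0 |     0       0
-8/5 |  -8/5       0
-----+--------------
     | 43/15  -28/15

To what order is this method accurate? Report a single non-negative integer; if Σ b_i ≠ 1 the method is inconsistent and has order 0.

b = (43/15, -28/15)
c = (0, -8/5)
Σ b_i: 43/15·1 + (-28/15)·1 = 1 ✓
b·c: (-28/15)·(-8/5) = 224/75 ≠ 1/2 ⇒ order 1.

1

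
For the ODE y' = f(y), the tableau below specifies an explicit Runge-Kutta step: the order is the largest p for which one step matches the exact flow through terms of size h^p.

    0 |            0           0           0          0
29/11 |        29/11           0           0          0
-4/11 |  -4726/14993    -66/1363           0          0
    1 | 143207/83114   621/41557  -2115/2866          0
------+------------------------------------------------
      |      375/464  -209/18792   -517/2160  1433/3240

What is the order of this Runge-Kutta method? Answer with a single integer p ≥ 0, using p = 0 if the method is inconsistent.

b = (375/464, -209/18792, -517/2160, 1433/3240)
c = (0, 29/11, -4/11, 1)
Ac = (0, 0, -6/47, 441/1433)
Σ b_i: 375/464·1 + (-209/18792)·1 + (-517/2160)·1 + 1433/3240·1 = 1 ✓
b·c: (-209/18792)·29/11 + (-517/2160)·(-4/11) + 1433/3240·1 = 1/2 ✓
b·c²: (-209/18792)·841/121 + (-517/2160)·16/121 + 1433/3240·1 = 1/3 ✓
b·Ac: (-517/2160)·(-6/47) + 1433/3240·441/1433 = 1/6 ✓
b·c³: (-209/18792)·24389/1331 + (-517/2160)·(-64/1331) + 1433/3240·1 = 1/4 ✓
b·(c∘Ac): (-517/2160)·24/517 + 1433/3240·441/1433 = 1/8 ✓
b·Ac²: (-517/2160)·(-174/517) + 1433/3240·9/1433 = 1/12 ✓
b·A²c: 1433/3240·135/1433 = 1/24 ✓; 4 stages ⇒ order 4.

4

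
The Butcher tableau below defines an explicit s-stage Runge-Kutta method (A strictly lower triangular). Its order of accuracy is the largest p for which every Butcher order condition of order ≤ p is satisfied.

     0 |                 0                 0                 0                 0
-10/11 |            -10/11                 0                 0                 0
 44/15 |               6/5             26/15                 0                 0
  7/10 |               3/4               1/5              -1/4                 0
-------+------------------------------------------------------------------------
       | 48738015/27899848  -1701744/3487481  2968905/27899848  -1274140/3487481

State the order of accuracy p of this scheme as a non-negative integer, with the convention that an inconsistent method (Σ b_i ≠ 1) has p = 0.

3

b = (48738015/27899848, -1701744/3487481, 2968905/27899848, -1274140/3487481)
c = (0, -10/11, 44/15, 7/10)
Ac = (0, 0, -52/33, -151/165)
Σ b_i: 48738015/27899848·1 + (-1701744/3487481)·1 + 2968905/27899848·1 + (-1274140/3487481)·1 = 1 ✓
b·c: (-1701744/3487481)·(-10/11) + 2968905/27899848·44/15 + (-1274140/3487481)·7/10 = 1/2 ✓
b·c²: (-1701744/3487481)·100/121 + 2968905/27899848·1936/225 + (-1274140/3487481)·49/100 = 1/3 ✓
b·Ac: 2968905/27899848·(-52/33) + (-1274140/3487481)·(-151/165) = 1/6 ✓
b·c³: (-1701744/3487481)·(-1000/1331) + 2968905/27899848·85184/3375 + (-1274140/3487481)·343/1000 = 50531088713/17263030950 ≠ 1/4 ⇒ order 3.
b·(c∘Ac): 2968905/27899848·(-208/45) + (-1274140/3487481)·(-1057/1650) = -49453004/191811455 ≠ 1/8
b·Ac²: 2968905/27899848·520/363 + (-1274140/3487481)·(-54064/27225) = 1515609397/1726303095 ≠ 1/12
b·A²c: (-1274140/3487481)·13/33 = -16563820/115086873 ≠ 1/24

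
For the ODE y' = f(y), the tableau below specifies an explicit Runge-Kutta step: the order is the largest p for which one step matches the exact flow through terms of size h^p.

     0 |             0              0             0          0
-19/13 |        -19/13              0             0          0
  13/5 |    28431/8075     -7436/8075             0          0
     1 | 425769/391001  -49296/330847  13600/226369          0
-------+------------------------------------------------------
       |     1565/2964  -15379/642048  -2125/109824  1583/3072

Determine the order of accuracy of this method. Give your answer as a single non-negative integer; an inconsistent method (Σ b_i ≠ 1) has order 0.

4

b = (1565/2964, -15379/642048, -2125/109824, 1583/3072)
c = (0, -19/13, 13/5, 1)
Ac = (0, 0, 572/425, 592/1583)
Σ b_i: 1565/2964·1 + (-15379/642048)·1 + (-2125/109824)·1 + 1583/3072·1 = 1 ✓
b·c: (-15379/642048)·(-19/13) + (-2125/109824)·13/5 + 1583/3072·1 = 1/2 ✓
b·c²: (-15379/642048)·361/169 + (-2125/109824)·169/25 + 1583/3072·1 = 1/3 ✓
b·Ac: (-2125/109824)·572/425 + 1583/3072·592/1583 = 1/6 ✓
b·c³: (-15379/642048)·(-6859/2197) + (-2125/109824)·2197/125 + 1583/3072·1 = 1/4 ✓
b·(c∘Ac): (-2125/109824)·7436/2125 + 1583/3072·592/1583 = 1/8 ✓
b·Ac²: (-2125/109824)·(-836/425) + 1583/3072·1808/20579 = 1/12 ✓
b·A²c: 1583/3072·128/1583 = 1/24 ✓; 4 stages ⇒ order 4.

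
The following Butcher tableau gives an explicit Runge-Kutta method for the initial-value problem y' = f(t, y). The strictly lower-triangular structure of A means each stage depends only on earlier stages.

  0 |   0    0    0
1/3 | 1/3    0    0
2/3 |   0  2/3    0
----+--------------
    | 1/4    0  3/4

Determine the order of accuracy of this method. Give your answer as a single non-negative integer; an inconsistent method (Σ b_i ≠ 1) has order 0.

b = (1/4, 0, 3/4)
c = (0, 1/3, 2/3)
Ac = (0, 0, 2/9)
Σ b_i: 1/4·1 + 3/4·1 = 1 ✓
b·c: 3/4·2/3 = 1/2 ✓
b·c²: 3/4·4/9 = 1/3 ✓
b·Ac: 3/4·2/9 = 1/6 ✓; 3 stages ⇒ order 3.

3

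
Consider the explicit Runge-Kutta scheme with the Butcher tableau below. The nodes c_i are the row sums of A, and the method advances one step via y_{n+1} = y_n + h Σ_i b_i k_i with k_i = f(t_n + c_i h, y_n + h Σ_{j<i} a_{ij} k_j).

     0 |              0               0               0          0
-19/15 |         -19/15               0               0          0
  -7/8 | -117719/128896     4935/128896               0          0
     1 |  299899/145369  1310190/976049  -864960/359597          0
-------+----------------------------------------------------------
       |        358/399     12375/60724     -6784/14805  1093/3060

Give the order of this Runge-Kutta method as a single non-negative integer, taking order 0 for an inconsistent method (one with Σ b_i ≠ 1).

b = (358/399, 12375/60724, -6784/14805, 1093/3060)
c = (0, -19/15, -7/8, 1)
Ac = (0, 0, -329/6784, 442/1093)
Σ b_i: 358/399·1 + 12375/60724·1 + (-6784/14805)·1 + 1093/3060·1 = 1 ✓
b·c: 12375/60724·(-19/15) + (-6784/14805)·(-7/8) + 1093/3060·1 = 1/2 ✓
b·c²: 12375/60724·361/225 + (-6784/14805)·49/64 + 1093/3060·1 = 1/3 ✓
b·Ac: (-6784/14805)·(-329/6784) + 1093/3060·442/1093 = 1/6 ✓
b·c³: 12375/60724·(-6859/3375) + (-6784/14805)·(-343/512) + 1093/3060·1 = 1/4 ✓
b·(c∘Ac): (-6784/14805)·2303/54272 + 1093/3060·442/1093 = 1/8 ✓
b·Ac²: (-6784/14805)·6251/101760 + 1093/3060·5117/16395 = 1/12 ✓
b·A²c: 1093/3060·255/2186 = 1/24 ✓; 4 stages ⇒ order 4.

4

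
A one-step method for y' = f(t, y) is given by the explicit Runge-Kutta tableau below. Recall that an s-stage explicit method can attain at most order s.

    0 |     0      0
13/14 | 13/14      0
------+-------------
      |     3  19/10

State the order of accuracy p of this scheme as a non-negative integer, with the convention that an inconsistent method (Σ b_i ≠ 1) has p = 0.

b = (3, 19/10)
c = (0, 13/14)
Σ b_i: 3·1 + 19/10·1 = 49/10 ≠ 1 ⇒ order 0.

0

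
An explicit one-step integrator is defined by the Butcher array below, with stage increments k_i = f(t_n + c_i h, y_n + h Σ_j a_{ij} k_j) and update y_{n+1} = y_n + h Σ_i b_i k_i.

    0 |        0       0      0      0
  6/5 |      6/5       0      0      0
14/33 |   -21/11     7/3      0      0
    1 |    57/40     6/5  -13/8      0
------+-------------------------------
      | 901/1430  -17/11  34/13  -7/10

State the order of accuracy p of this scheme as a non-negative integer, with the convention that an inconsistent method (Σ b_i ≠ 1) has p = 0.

1

b = (901/1430, -17/11, 34/13, -7/10)
c = (0, 6/5, 14/33, 1)
Ac = (0, 0, 14/5, 2477/3300)
Σ b_i: 901/1430·1 + (-17/11)·1 + 34/13·1 + (-7/10)·1 = 1 ✓
b·c: (-17/11)·6/5 + 34/13·14/33 + (-7/10)·1 = -6199/4290 ≠ 1/2 ⇒ order 1.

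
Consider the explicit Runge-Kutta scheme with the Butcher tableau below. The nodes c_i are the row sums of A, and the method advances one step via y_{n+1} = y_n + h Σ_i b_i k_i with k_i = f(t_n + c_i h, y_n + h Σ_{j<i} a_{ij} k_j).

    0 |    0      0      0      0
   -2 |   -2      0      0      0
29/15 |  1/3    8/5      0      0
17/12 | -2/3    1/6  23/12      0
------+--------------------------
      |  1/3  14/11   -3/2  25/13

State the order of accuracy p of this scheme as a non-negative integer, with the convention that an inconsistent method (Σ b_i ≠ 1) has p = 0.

b = (1/3, 14/11, -3/2, 25/13)
c = (0, -2, 29/15, 17/12)
Ac = (0, 0, -16/5, 607/180)
Σ b_i: 1/3·1 + 14/11·1 + (-3/2)·1 + 25/13·1 = 1741/858 ≠ 1 ⇒ order 0.

0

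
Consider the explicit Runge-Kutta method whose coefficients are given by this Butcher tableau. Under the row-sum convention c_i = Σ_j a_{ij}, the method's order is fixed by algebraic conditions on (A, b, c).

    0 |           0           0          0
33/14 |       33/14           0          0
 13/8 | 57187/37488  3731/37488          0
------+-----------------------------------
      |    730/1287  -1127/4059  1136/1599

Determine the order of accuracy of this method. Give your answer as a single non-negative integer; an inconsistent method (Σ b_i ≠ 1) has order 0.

b = (730/1287, -1127/4059, 1136/1599)
c = (0, 33/14, 13/8)
Ac = (0, 0, 533/2272)
Σ b_i: 730/1287·1 + (-1127/4059)·1 + 1136/1599·1 = 1 ✓
b·c: (-1127/4059)·33/14 + 1136/1599·13/8 = 1/2 ✓
b·c²: (-1127/4059)·1089/196 + 1136/1599·169/64 = 1/3 ✓
b·Ac: 1136/1599·533/2272 = 1/6 ✓; 3 stages ⇒ order 3.

3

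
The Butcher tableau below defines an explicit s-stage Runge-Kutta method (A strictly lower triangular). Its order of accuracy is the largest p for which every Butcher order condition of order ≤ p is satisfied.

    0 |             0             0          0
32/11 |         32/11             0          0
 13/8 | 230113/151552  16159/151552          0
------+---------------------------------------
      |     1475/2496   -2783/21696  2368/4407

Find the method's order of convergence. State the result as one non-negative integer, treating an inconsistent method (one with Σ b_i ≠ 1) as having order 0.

3

b = (1475/2496, -2783/21696, 2368/4407)
c = (0, 32/11, 13/8)
Ac = (0, 0, 1469/4736)
Σ b_i: 1475/2496·1 + (-2783/21696)·1 + 2368/4407·1 = 1 ✓
b·c: (-2783/21696)·32/11 + 2368/4407·13/8 = 1/2 ✓
b·c²: (-2783/21696)·1024/121 + 2368/4407·169/64 = 1/3 ✓
b·Ac: 2368/4407·1469/4736 = 1/6 ✓; 3 stages ⇒ order 3.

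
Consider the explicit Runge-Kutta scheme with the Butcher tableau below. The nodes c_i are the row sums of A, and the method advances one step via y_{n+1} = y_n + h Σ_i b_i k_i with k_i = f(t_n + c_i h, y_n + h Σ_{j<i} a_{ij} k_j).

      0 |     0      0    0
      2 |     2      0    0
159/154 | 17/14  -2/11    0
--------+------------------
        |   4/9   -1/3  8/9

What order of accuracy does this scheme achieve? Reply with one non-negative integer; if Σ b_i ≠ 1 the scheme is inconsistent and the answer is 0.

1

b = (4/9, -1/3, 8/9)
c = (0, 2, 159/154)
Ac = (0, 0, -4/11)
Σ b_i: 4/9·1 + (-1/3)·1 + 8/9·1 = 1 ✓
b·c: (-1/3)·2 + 8/9·159/154 = 58/231 ≠ 1/2 ⇒ order 1.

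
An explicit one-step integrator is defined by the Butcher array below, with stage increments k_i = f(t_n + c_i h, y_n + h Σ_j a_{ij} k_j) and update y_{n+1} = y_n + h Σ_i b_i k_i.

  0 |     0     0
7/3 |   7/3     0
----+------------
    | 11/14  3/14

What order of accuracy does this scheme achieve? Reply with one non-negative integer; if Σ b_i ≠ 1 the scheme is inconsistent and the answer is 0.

2

b = (11/14, 3/14)
c = (0, 7/3)
Σ b_i: 11/14·1 + 3/14·1 = 1 ✓
b·c: 3/14·7/3 = 1/2 ✓; 2 stages ⇒ order 2.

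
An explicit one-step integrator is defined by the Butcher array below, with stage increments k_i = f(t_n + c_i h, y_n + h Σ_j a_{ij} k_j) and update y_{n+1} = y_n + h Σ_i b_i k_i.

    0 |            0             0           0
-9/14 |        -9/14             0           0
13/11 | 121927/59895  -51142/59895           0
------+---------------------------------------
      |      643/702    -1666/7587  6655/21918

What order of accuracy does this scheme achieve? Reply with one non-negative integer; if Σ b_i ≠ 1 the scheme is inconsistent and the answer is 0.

3

b = (643/702, -1666/7587, 6655/21918)
c = (0, -9/14, 13/11)
Ac = (0, 0, 3653/6655)
Σ b_i: 643/702·1 + (-1666/7587)·1 + 6655/21918·1 = 1 ✓
b·c: (-1666/7587)·(-9/14) + 6655/21918·13/11 = 1/2 ✓
b·c²: (-1666/7587)·81/196 + 6655/21918·169/121 = 1/3 ✓
b·Ac: 6655/21918·3653/6655 = 1/6 ✓; 3 stages ⇒ order 3.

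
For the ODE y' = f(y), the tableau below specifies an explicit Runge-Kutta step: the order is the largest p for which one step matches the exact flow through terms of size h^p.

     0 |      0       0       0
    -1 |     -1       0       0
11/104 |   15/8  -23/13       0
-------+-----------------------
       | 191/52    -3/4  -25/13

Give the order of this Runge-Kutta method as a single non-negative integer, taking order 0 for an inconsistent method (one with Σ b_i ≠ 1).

b = (191/52, -3/4, -25/13)
c = (0, -1, 11/104)
Ac = (0, 0, 23/13)
Σ b_i: 191/52·1 + (-3/4)·1 + (-25/13)·1 = 1 ✓
b·c: (-3/4)·(-1) + (-25/13)·11/104 = 739/1352 ≠ 1/2 ⇒ order 1.

1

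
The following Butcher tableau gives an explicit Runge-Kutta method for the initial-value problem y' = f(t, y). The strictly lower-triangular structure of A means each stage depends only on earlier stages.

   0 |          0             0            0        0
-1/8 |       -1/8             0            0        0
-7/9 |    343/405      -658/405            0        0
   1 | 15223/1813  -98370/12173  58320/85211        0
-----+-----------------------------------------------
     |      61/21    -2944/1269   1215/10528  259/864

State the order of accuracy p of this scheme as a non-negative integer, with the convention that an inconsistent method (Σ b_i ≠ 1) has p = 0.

b = (61/21, -2944/1269, 1215/10528, 259/864)
c = (0, -1/8, -7/9, 1)
Ac = (0, 0, 329/1620, 495/1036)
Σ b_i: 61/21·1 + (-2944/1269)·1 + 1215/10528·1 + 259/864·1 = 1 ✓
b·c: (-2944/1269)·(-1/8) + 1215/10528·(-7/9) + 259/864·1 = 1/2 ✓
b·c²: (-2944/1269)·1/64 + 1215/10528·49/81 + 259/864·1 = 1/3 ✓
b·Ac: 1215/10528·329/1620 + 259/864·495/1036 = 1/6 ✓
b·c³: (-2944/1269)·(-1/512) + 1215/10528·(-343/729) + 259/864·1 = 1/4 ✓
b·(c∘Ac): 1215/10528·(-2303/14580) + 259/864·495/1036 = 1/8 ✓
b·Ac²: 1215/10528·(-329/12960) + 259/864·2385/8288 = 1/12 ✓
b·A²c: 259/864·36/259 = 1/24 ✓; 4 stages ⇒ order 4.

4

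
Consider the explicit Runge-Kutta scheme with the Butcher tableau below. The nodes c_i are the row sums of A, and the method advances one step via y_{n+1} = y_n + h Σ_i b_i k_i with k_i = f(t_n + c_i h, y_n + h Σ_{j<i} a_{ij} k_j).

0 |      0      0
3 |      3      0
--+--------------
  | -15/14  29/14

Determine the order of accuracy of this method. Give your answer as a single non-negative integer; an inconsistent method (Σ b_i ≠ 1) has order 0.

1

b = (-15/14, 29/14)
c = (0, 3)
Σ b_i: (-15/14)·1 + 29/14·1 = 1 ✓
b·c: 29/14·3 = 87/14 ≠ 1/2 ⇒ order 1.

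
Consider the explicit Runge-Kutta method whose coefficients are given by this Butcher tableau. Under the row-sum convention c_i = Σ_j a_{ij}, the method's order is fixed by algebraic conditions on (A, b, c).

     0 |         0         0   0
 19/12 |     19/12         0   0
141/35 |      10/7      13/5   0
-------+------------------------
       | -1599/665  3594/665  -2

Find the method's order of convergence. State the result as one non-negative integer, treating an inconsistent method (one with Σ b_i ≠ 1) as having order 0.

2

b = (-1599/665, 3594/665, -2)
c = (0, 19/12, 141/35)
Ac = (0, 0, 247/60)
Σ b_i: (-1599/665)·1 + 3594/665·1 + (-2)·1 = 1 ✓
b·c: 3594/665·19/12 + (-2)·141/35 = 1/2 ✓
b·c²: 3594/665·361/144 + (-2)·19881/1225 = -555953/29400 ≠ 1/3 ⇒ order 2.
b·Ac: (-2)·247/60 = -247/30 ≠ 1/6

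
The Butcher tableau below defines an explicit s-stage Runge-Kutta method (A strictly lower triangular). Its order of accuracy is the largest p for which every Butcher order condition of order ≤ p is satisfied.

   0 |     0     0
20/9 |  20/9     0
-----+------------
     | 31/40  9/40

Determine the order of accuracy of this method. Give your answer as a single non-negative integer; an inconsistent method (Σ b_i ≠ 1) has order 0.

b = (31/40, 9/40)
c = (0, 20/9)
Σ b_i: 31/40·1 + 9/40·1 = 1 ✓
b·c: 9/40·20/9 = 1/2 ✓; 2 stages ⇒ order 2.

2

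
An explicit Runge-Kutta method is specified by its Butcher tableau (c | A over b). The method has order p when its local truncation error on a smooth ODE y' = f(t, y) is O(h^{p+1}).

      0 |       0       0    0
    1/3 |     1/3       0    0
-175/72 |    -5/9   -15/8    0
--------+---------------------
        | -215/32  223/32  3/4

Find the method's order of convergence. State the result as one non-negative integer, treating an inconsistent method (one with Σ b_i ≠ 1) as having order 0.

2

b = (-215/32, 223/32, 3/4)
c = (0, 1/3, -175/72)
Ac = (0, 0, -5/8)
Σ b_i: (-215/32)·1 + 223/32·1 + 3/4·1 = 1 ✓
b·c: 223/32·1/3 + 3/4·(-175/72) = 1/2 ✓
b·c²: 223/32·1/9 + 3/4·30625/5184 = 35977/6912 ≠ 1/3 ⇒ order 2.
b·Ac: 3/4·(-5/8) = -15/32 ≠ 1/6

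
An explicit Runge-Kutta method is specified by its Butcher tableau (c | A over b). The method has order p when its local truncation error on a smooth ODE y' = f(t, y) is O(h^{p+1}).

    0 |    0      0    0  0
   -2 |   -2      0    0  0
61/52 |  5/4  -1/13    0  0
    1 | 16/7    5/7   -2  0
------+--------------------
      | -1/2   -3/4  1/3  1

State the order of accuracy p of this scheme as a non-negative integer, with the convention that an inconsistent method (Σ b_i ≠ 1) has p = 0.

0

b = (-1/2, -3/4, 1/3, 1)
c = (0, -2, 61/52, 1)
Ac = (0, 0, 2/13, -687/182)
Σ b_i: (-1/2)·1 + (-3/4)·1 + 1/3·1 + 1·1 = 1/12 ≠ 1 ⇒ order 0.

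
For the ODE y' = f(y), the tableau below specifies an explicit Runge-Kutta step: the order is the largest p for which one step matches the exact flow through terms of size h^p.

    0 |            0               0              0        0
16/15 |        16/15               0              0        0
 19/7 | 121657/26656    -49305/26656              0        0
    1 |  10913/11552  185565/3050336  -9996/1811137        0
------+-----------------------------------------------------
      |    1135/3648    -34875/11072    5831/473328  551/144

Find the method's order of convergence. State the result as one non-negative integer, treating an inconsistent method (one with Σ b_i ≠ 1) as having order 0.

4

b = (1135/3648, -34875/11072, 5831/473328, 551/144)
c = (0, 16/15, 19/7, 1)
Ac = (0, 0, -3287/1666, 55/1102)
Σ b_i: 1135/3648·1 + (-34875/11072)·1 + 5831/473328·1 + 551/144·1 = 1 ✓
b·c: (-34875/11072)·16/15 + 5831/473328·19/7 + 551/144·1 = 1/2 ✓
b·c²: (-34875/11072)·256/225 + 5831/473328·361/49 + 551/144·1 = 1/3 ✓
b·Ac: 5831/473328·(-3287/1666) + 551/144·55/1102 = 1/6 ✓
b·c³: (-34875/11072)·4096/3375 + 5831/473328·6859/343 + 551/144·1 = 1/4 ✓
b·(c∘Ac): 5831/473328·(-62453/11662) + 551/144·55/1102 = 1/8 ✓
b·Ac²: 5831/473328·(-26296/12495) + 551/144·236/8265 = 1/12 ✓
b·A²c: 551/144·6/551 = 1/24 ✓; 4 stages ⇒ order 4.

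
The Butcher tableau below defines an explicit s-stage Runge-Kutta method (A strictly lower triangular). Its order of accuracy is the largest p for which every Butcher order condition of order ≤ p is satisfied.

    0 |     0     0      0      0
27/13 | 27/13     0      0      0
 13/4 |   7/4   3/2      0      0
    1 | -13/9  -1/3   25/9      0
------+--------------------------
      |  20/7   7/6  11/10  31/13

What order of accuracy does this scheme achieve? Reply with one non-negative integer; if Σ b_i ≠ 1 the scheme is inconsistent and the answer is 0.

0

b = (20/7, 7/6, 11/10, 31/13)
c = (0, 27/13, 13/4, 1)
Ac = (0, 0, 81/26, 3901/468)
Σ b_i: 20/7·1 + 7/6·1 + 11/10·1 + 31/13·1 = 10249/1365 ≠ 1 ⇒ order 0.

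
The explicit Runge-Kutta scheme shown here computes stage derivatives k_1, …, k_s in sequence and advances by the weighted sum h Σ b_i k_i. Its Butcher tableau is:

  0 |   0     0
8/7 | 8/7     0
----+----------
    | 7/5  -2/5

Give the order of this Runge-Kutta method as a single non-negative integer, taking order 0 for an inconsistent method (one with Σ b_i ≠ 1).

1

b = (7/5, -2/5)
c = (0, 8/7)
Σ b_i: 7/5·1 + (-2/5)·1 = 1 ✓
b·c: (-2/5)·8/7 = -16/35 ≠ 1/2 ⇒ order 1.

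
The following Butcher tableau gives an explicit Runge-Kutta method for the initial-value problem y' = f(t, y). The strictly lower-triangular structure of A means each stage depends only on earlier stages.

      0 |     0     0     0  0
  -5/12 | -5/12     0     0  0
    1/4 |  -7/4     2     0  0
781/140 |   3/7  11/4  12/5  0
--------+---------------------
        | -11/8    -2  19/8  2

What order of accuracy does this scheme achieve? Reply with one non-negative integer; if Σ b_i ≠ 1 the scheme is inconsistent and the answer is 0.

1

b = (-11/8, -2, 19/8, 2)
c = (0, -5/12, 1/4, 781/140)
Ac = (0, 0, -5/6, -131/240)
Σ b_i: (-11/8)·1 + (-2)·1 + 19/8·1 + 2·1 = 1 ✓
b·c: (-2)·(-5/12) + 19/8·1/4 + 2·781/140 = 42283/3360 ≠ 1/2 ⇒ order 1.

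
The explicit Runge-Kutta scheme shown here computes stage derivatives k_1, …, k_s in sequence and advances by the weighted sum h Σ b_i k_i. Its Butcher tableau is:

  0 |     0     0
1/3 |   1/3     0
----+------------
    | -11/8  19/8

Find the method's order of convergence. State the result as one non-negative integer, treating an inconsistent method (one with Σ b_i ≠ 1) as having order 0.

b = (-11/8, 19/8)
c = (0, 1/3)
Σ b_i: (-11/8)·1 + 19/8·1 = 1 ✓
b·c: 19/8·1/3 = 19/24 ≠ 1/2 ⇒ order 1.

1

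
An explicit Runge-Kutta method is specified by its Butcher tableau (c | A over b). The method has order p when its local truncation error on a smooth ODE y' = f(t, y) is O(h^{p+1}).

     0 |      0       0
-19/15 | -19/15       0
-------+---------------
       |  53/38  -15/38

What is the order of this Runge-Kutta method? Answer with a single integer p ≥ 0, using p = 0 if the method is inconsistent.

2

b = (53/38, -15/38)
c = (0, -19/15)
Σ b_i: 53/38·1 + (-15/38)·1 = 1 ✓
b·c: (-15/38)·(-19/15) = 1/2 ✓; 2 stages ⇒ order 2.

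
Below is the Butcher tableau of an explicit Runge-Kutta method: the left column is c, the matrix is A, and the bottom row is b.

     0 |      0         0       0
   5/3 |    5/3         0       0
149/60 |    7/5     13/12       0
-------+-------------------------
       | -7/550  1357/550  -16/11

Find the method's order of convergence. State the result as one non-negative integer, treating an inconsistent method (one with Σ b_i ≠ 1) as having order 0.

2

b = (-7/550, 1357/550, -16/11)
c = (0, 5/3, 149/60)
Ac = (0, 0, 65/36)
Σ b_i: (-7/550)·1 + 1357/550·1 + (-16/11)·1 = 1 ✓
b·c: 1357/550·5/3 + (-16/11)·149/60 = 1/2 ✓
b·c²: 1357/550·25/9 + (-16/11)·22201/3600 = -10477/4950 ≠ 1/3 ⇒ order 2.
b·Ac: (-16/11)·65/36 = -260/99 ≠ 1/6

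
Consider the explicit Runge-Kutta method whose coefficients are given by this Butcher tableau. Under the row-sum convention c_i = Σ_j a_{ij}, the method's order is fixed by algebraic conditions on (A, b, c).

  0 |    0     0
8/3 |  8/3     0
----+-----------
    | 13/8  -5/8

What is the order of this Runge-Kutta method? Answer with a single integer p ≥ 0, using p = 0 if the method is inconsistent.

b = (13/8, -5/8)
c = (0, 8/3)
Σ b_i: 13/8·1 + (-5/8)·1 = 1 ✓
b·c: (-5/8)·8/3 = -5/3 ≠ 1/2 ⇒ order 1.

1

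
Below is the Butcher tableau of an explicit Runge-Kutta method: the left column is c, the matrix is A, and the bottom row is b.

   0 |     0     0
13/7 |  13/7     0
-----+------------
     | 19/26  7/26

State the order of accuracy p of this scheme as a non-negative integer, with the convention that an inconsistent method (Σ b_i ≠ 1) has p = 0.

2

b = (19/26, 7/26)
c = (0, 13/7)
Σ b_i: 19/26·1 + 7/26·1 = 1 ✓
b·c: 7/26·13/7 = 1/2 ✓; 2 stages ⇒ order 2.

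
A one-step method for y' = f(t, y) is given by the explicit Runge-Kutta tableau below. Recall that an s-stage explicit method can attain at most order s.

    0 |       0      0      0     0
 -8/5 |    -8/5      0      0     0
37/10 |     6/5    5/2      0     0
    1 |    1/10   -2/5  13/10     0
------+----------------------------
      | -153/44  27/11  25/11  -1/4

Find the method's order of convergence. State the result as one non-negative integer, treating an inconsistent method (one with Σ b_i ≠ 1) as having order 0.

b = (-153/44, 27/11, 25/11, -1/4)
c = (0, -8/5, 37/10, 1)
Ac = (0, 0, -4, 109/20)
Σ b_i: (-153/44)·1 + 27/11·1 + 25/11·1 + (-1/4)·1 = 1 ✓
b·c: 27/11·(-8/5) + 25/11·37/10 + (-1/4)·1 = 931/220 ≠ 1/2 ⇒ order 1.

1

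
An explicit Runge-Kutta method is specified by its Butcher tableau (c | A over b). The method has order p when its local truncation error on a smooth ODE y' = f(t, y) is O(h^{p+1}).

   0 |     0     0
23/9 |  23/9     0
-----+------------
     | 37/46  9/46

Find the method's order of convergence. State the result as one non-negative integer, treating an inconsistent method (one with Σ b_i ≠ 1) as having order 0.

b = (37/46, 9/46)
c = (0, 23/9)
Σ b_i: 37/46·1 + 9/46·1 = 1 ✓
b·c: 9/46·23/9 = 1/2 ✓; 2 stages ⇒ order 2.

2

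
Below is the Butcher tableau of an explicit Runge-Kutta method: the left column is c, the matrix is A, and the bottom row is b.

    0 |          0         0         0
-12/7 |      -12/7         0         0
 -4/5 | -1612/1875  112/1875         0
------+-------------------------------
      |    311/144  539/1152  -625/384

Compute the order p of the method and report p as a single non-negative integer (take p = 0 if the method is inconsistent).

3

b = (311/144, 539/1152, -625/384)
c = (0, -12/7, -4/5)
Ac = (0, 0, -64/625)
Σ b_i: 311/144·1 + 539/1152·1 + (-625/384)·1 = 1 ✓
b·c: 539/1152·(-12/7) + (-625/384)·(-4/5) = 1/2 ✓
b·c²: 539/1152·144/49 + (-625/384)·16/25 = 1/3 ✓
b·Ac: (-625/384)·(-64/625) = 1/6 ✓; 3 stages ⇒ order 3.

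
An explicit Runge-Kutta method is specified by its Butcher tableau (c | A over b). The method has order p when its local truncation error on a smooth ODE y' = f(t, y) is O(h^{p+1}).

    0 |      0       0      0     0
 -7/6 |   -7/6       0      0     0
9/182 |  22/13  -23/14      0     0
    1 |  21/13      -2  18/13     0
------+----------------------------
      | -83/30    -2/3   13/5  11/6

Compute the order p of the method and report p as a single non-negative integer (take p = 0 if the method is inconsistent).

1

b = (-83/30, -2/3, 13/5, 11/6)
c = (0, -7/6, 9/182, 1)
Ac = (0, 0, 23/12, 8524/3549)
Σ b_i: (-83/30)·1 + (-2/3)·1 + 13/5·1 + 11/6·1 = 1 ✓
b·c: (-2/3)·(-7/6) + 13/5·9/182 + 11/6·1 = 863/315 ≠ 1/2 ⇒ order 1.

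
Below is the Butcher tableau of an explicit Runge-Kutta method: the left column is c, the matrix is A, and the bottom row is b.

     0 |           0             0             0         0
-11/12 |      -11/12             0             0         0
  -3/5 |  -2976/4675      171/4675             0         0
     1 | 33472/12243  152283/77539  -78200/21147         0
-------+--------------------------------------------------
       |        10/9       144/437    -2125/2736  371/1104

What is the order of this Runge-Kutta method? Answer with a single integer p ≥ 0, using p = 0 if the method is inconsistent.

4

b = (10/9, 144/437, -2125/2736, 371/1104)
c = (0, -11/12, -3/5, 1)
Ac = (0, 0, -57/1700, 621/1484)
Σ b_i: 10/9·1 + 144/437·1 + (-2125/2736)·1 + 371/1104·1 = 1 ✓
b·c: 144/437·(-11/12) + (-2125/2736)·(-3/5) + 371/1104·1 = 1/2 ✓
b·c²: 144/437·121/144 + (-2125/2736)·9/25 + 371/1104·1 = 1/3 ✓
b·Ac: (-2125/2736)·(-57/1700) + 371/1104·621/1484 = 1/6 ✓
b·c³: 144/437·(-1331/1728) + (-2125/2736)·(-27/125) + 371/1104·1 = 1/4 ✓
b·(c∘Ac): (-2125/2736)·171/8500 + 371/1104·621/1484 = 1/8 ✓
b·Ac²: (-2125/2736)·209/6800 + 371/1104·5681/17808 = 1/12 ✓
b·A²c: 371/1104·46/371 = 1/24 ✓; 4 stages ⇒ order 4.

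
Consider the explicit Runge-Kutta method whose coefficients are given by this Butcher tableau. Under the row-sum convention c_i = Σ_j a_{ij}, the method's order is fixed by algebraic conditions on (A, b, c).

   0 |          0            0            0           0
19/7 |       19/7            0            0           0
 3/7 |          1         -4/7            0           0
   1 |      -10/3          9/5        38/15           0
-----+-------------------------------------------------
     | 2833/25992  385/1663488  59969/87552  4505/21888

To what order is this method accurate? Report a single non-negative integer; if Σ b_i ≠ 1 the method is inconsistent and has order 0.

3

b = (2833/25992, 385/1663488, 59969/87552, 4505/21888)
c = (0, 19/7, 3/7, 1)
Ac = (0, 0, -76/49, 209/35)
Σ b_i: 2833/25992·1 + 385/1663488·1 + 59969/87552·1 + 4505/21888·1 = 1 ✓
b·c: 385/1663488·19/7 + 59969/87552·3/7 + 4505/21888·1 = 1/2 ✓
b·c²: 385/1663488·361/49 + 59969/87552·9/49 + 4505/21888·1 = 1/3 ✓
b·Ac: 59969/87552·(-76/49) + 4505/21888·209/35 = 1/6 ✓
b·c³: 385/1663488·6859/343 + 59969/87552·27/343 + 4505/21888·1 = 1969/7448 ≠ 1/4 ⇒ order 3.
b·(c∘Ac): 59969/87552·(-228/343) + 4505/21888·209/35 = 10919/14112 ≠ 1/8
b·Ac²: 59969/87552·(-1444/343) + 4505/21888·3363/245 = -103/1764 ≠ 1/12
b·A²c: 4505/21888·(-2888/735) = -17119/21168 ≠ 1/24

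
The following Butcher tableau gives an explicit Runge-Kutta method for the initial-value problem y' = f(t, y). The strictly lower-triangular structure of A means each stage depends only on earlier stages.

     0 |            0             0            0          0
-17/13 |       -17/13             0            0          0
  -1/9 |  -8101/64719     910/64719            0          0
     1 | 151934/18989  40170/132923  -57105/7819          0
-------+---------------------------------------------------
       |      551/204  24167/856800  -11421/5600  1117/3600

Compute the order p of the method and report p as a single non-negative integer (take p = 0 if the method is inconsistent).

b = (551/204, 24167/856800, -11421/5600, 1117/3600)
c = (0, -17/13, -1/9, 1)
Ac = (0, 0, -70/3807, 465/1117)
Σ b_i: 551/204·1 + 24167/856800·1 + (-11421/5600)·1 + 1117/3600·1 = 1 ✓
b·c: 24167/856800·(-17/13) + (-11421/5600)·(-1/9) + 1117/3600·1 = 1/2 ✓
b·c²: 24167/856800·289/169 + (-11421/5600)·1/81 + 1117/3600·1 = 1/3 ✓
b·Ac: (-11421/5600)·(-70/3807) + 1117/3600·465/1117 = 1/6 ✓
b·c³: 24167/856800·(-4913/2197) + (-11421/5600)·(-1/729) + 1117/3600·1 = 1/4 ✓
b·(c∘Ac): (-11421/5600)·70/34263 + 1117/3600·465/1117 = 1/8 ✓
b·Ac²: (-11421/5600)·1190/49491 + 1117/3600·6195/14521 = 1/12 ✓
b·A²c: 1117/3600·150/1117 = 1/24 ✓; 4 stages ⇒ order 4.

4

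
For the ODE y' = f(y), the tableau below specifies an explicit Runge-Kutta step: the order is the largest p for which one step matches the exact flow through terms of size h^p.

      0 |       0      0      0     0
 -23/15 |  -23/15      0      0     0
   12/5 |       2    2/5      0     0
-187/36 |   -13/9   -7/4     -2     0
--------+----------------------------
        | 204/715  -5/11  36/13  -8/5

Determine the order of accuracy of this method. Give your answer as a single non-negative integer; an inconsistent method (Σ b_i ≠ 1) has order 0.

1

b = (204/715, -5/11, 36/13, -8/5)
c = (0, -23/15, 12/5, -187/36)
Ac = (0, 0, -46/75, -127/60)
Σ b_i: 204/715·1 + (-5/11)·1 + 36/13·1 + (-8/5)·1 = 1 ✓
b·c: (-5/11)·(-23/15) + 36/13·12/5 + (-8/5)·(-187/36) = 20147/1287 ≠ 1/2 ⇒ order 1.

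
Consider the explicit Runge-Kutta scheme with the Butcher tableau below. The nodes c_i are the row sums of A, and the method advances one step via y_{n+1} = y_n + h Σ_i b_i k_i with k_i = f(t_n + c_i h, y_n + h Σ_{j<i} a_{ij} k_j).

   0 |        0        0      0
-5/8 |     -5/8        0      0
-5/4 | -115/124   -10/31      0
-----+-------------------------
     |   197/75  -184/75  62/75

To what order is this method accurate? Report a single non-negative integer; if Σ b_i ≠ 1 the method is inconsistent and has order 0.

3

b = (197/75, -184/75, 62/75)
c = (0, -5/8, -5/4)
Ac = (0, 0, 25/124)
Σ b_i: 197/75·1 + (-184/75)·1 + 62/75·1 = 1 ✓
b·c: (-184/75)·(-5/8) + 62/75·(-5/4) = 1/2 ✓
b·c²: (-184/75)·25/64 + 62/75·25/16 = 1/3 ✓
b·Ac: 62/75·25/124 = 1/6 ✓; 3 stages ⇒ order 3.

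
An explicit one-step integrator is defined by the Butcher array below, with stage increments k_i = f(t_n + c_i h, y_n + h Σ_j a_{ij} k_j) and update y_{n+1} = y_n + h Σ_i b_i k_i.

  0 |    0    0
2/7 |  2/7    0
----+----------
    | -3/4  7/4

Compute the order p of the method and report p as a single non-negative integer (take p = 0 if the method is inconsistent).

2

b = (-3/4, 7/4)
c = (0, 2/7)
Σ b_i: (-3/4)·1 + 7/4·1 = 1 ✓
b·c: 7/4·2/7 = 1/2 ✓; 2 stages ⇒ order 2.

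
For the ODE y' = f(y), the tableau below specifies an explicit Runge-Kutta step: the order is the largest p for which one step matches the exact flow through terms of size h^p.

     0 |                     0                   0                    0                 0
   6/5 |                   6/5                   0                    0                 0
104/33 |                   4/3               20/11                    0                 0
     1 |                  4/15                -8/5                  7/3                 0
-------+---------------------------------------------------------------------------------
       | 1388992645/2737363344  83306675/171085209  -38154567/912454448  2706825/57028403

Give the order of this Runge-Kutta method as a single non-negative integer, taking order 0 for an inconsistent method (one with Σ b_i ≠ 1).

3

b = (1388992645/2737363344, 83306675/171085209, -38154567/912454448, 2706825/57028403)
c = (0, 6/5, 104/33, 1)
Ac = (0, 0, 24/11, 13448/2475)
Σ b_i: 1388992645/2737363344·1 + 83306675/171085209·1 + (-38154567/912454448)·1 + 2706825/57028403·1 = 1 ✓
b·c: 83306675/171085209·6/5 + (-38154567/912454448)·104/33 + 2706825/57028403·1 = 1/2 ✓
b·c²: 83306675/171085209·36/25 + (-38154567/912454448)·10816/1089 + 2706825/57028403·1 = 1/3 ✓
b·Ac: (-38154567/912454448)·24/11 + 2706825/57028403·13448/2475 = 1/6 ✓
b·c³: 83306675/171085209·216/125 + (-38154567/912454448)·1124864/35937 + 2706825/57028403·1 = -11855638129/28229059485 ≠ 1/4 ⇒ order 3.
b·(c∘Ac): (-38154567/912454448)·832/121 + 2706825/57028403·13448/2475 = -5068124/171085209 ≠ 1/8
b·Ac²: (-38154567/912454448)·144/55 + 2706825/57028403·8523104/408375 = 24873784297/28229059485 ≠ 1/12
b·A²c: 2706825/57028403·56/11 = 13780200/57028403 ≠ 1/24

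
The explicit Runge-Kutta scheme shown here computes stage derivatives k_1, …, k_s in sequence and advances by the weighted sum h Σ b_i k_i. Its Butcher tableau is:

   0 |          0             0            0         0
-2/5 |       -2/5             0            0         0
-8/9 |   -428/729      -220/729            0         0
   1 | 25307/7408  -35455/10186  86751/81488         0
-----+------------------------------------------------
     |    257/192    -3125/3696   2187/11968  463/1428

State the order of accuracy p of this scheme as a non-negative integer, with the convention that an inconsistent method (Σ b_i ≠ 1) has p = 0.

b = (257/192, -3125/3696, 2187/11968, 463/1428)
c = (0, -2/5, -8/9, 1)
Ac = (0, 0, 88/729, 413/926)
Σ b_i: 257/192·1 + (-3125/3696)·1 + 2187/11968·1 + 463/1428·1 = 1 ✓
b·c: (-3125/3696)·(-2/5) + 2187/11968·(-8/9) + 463/1428·1 = 1/2 ✓
b·c²: (-3125/3696)·4/25 + 2187/11968·64/81 + 463/1428·1 = 1/3 ✓
b·Ac: 2187/11968·88/729 + 463/1428·413/926 = 1/6 ✓
b·c³: (-3125/3696)·(-8/125) + 2187/11968·(-512/729) + 463/1428·1 = 1/4 ✓
b·(c∘Ac): 2187/11968·(-704/6561) + 463/1428·413/926 = 1/8 ✓
b·Ac²: 2187/11968·(-176/3645) + 463/1428·658/2315 = 1/12 ✓
b·A²c: 463/1428·119/926 = 1/24 ✓; 4 stages ⇒ order 4.

4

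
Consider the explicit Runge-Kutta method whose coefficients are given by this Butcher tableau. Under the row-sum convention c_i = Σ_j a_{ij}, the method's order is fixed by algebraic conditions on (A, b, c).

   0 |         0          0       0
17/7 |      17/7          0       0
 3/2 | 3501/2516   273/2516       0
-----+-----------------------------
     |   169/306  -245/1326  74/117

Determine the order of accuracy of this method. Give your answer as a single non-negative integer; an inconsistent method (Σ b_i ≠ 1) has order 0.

b = (169/306, -245/1326, 74/117)
c = (0, 17/7, 3/2)
Ac = (0, 0, 39/148)
Σ b_i: 169/306·1 + (-245/1326)·1 + 74/117·1 = 1 ✓
b·c: (-245/1326)·17/7 + 74/117·3/2 = 1/2 ✓
b·c²: (-245/1326)·289/49 + 74/117·9/4 = 1/3 ✓
b·Ac: 74/117·39/148 = 1/6 ✓; 3 stages ⇒ order 3.

3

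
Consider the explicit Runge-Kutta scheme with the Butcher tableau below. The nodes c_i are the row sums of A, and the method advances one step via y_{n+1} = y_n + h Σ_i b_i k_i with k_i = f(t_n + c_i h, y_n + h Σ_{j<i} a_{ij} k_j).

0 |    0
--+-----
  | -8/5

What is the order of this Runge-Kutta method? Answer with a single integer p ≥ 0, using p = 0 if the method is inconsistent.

b = (-8/5)
c = (0)
Σ b_i: (-8/5)·1 = -8/5 ≠ 1 ⇒ order 0.

0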